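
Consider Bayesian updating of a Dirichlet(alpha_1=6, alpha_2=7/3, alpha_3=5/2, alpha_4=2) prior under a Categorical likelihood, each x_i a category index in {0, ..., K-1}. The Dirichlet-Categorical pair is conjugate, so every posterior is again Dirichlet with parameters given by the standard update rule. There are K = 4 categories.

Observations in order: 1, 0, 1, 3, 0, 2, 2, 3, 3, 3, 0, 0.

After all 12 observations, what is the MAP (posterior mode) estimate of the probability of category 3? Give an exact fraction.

6/25

obs 1: x=1 → posterior Dirichlet(6, 10/3, 5/2, 2)
obs 2: x=0 → posterior Dirichlet(7, 10/3, 5/2, 2)
obs 3: x=1 → posterior Dirichlet(7, 13/3, 5/2, 2)
obs 4: x=3 → posterior Dirichlet(7, 13/3, 5/2, 3)
obs 5: x=0 → posterior Dirichlet(8, 13/3, 5/2, 3)
obs 6: x=2 → posterior Dirichlet(8, 13/3, 7/2, 3)
obs 7: x=2 → posterior Dirichlet(8, 13/3, 9/2, 3)
obs 8: x=3 → posterior Dirichlet(8, 13/3, 9/2, 4)
obs 9: x=3 → posterior Dirichlet(8, 13/3, 9/2, 5)
obs 10: x=3 → posterior Dirichlet(8, 13/3, 9/2, 6)
obs 11: x=0 → posterior Dirichlet(9, 13/3, 9/2, 6)
obs 12: x=0 → posterior Dirichlet(10, 13/3, 9/2, 6)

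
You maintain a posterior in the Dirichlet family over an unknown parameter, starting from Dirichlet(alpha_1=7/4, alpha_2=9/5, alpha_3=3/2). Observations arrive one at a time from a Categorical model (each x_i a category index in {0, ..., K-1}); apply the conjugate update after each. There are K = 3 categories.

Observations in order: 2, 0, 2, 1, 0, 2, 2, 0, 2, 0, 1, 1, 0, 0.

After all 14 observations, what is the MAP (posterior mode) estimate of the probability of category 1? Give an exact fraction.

76/321

obs 1: x=2 → posterior Dirichlet(7/4, 9/5, 5/2)
obs 2: x=0 → posterior Dirichlet(11/4, 9/5, 5/2)
obs 3: x=2 → posterior Dirichlet(11/4, 9/5, 7/2)
obs 4: x=1 → posterior Dirichlet(11/4, 14/5, 7/2)
obs 5: x=0 → posterior Dirichlet(15/4, 14/5, 7/2)
obs 6: x=2 → posterior Dirichlet(15/4, 14/5, 9/2)
obs 7: x=2 → posterior Dirichlet(15/4, 14/5, 11/2)
obs 8: x=0 → posterior Dirichlet(19/4, 14/5, 11/2)
obs 9: x=2 → posterior Dirichlet(19/4, 14/5, 13/2)
obs 10: x=0 → posterior Dirichlet(23/4, 14/5, 13/2)
obs 11: x=1 → posterior Dirichlet(23/4, 19/5, 13/2)
obs 12: x=1 → posterior Dirichlet(23/4, 24/5, 13/2)
obs 13: x=0 → posterior Dirichlet(27/4, 24/5, 13/2)
obs 14: x=0 → posterior Dirichlet(31/4, 24/5, 13/2)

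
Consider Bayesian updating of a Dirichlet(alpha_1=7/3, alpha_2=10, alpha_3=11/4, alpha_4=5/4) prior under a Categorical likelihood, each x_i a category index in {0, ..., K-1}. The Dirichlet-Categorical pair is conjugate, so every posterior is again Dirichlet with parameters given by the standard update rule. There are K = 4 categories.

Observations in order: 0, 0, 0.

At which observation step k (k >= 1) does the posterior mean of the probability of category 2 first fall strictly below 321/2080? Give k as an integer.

k = 2

obs 1: x=0 → posterior Dirichlet(10/3, 10, 11/4, 5/4)
obs 2: x=0 → posterior Dirichlet(13/3, 10, 11/4, 5/4)
obs 3: x=0 → posterior Dirichlet(16/3, 10, 11/4, 5/4)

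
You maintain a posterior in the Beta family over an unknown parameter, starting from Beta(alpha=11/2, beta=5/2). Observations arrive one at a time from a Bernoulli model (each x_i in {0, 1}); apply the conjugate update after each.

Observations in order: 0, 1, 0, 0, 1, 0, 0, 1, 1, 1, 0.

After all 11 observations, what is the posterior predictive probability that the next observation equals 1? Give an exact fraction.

obs 1: x=0 → posterior Beta(11/2, 7/2)
obs 2: x=1 → posterior Beta(13/2, 7/2)
obs 3: x=0 → posterior Beta(13/2, 9/2)
obs 4: x=0 → posterior Beta(13/2, 11/2)
obs 5: x=1 → posterior Beta(15/2, 11/2)
obs 6: x=0 → posterior Beta(15/2, 13/2)
obs 7: x=0 → posterior Beta(15/2, 15/2)
obs 8: x=1 → posterior Beta(17/2, 15/2)
obs 9: x=1 → posterior Beta(19/2, 15/2)
obs 10: x=1 → posterior Beta(21/2, 15/2)
obs 11: x=0 → posterior Beta(21/2, 17/2)

21/38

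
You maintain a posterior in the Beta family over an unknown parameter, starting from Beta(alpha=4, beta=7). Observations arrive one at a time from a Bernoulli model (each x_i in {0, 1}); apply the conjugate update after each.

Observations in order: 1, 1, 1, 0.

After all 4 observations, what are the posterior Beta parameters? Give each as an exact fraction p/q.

obs 1: x=1 → posterior Beta(5, 7)
obs 2: x=1 → posterior Beta(6, 7)
obs 3: x=1 → posterior Beta(7, 7)
obs 4: x=0 → posterior Beta(7, 8)

alpha=7, beta=8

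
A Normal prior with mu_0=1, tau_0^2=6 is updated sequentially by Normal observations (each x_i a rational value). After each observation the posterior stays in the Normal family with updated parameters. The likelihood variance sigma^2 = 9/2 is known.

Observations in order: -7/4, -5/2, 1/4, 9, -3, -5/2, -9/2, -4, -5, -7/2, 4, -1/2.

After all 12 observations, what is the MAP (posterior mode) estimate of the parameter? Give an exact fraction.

-53/51

obs 1: x=-7/4 → posterior Normal(-4/7, 18/7)
obs 2: x=-5/2 → posterior Normal(-14/11, 18/11)
obs 3: x=1/4 → posterior Normal(-13/15, 6/5)
obs 4: x=9 → posterior Normal(23/19, 18/19)
obs 5: x=-3 → posterior Normal(11/23, 18/23)
obs 6: x=-5/2 → posterior Normal(1/27, 2/3)
obs 7: x=-9/2 → posterior Normal(-17/31, 18/31)
obs 8: x=-4 → posterior Normal(-33/35, 18/35)
obs 9: x=-5 → posterior Normal(-53/39, 6/13)
obs 10: x=-7/2 → posterior Normal(-67/43, 18/43)
obs 11: x=4 → posterior Normal(-51/47, 18/47)
obs 12: x=-1/2 → posterior Normal(-53/51, 6/17)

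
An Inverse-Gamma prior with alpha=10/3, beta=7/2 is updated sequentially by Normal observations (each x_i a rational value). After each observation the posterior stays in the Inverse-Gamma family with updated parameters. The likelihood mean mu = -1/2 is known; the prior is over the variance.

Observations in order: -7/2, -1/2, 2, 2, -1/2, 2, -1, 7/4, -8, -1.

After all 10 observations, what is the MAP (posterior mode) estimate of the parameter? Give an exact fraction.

4635/896

obs 1: x=-7/2 → posterior Inverse-Gamma(23/6, 8)
obs 2: x=-1/2 → posterior Inverse-Gamma(13/3, 8)
obs 3: x=2 → posterior Inverse-Gamma(29/6, 89/8)
obs 4: x=2 → posterior Inverse-Gamma(16/3, 57/4)
obs 5: x=-1/2 → posterior Inverse-Gamma(35/6, 57/4)
obs 6: x=2 → posterior Inverse-Gamma(19/3, 139/8)
obs 7: x=-1 → posterior Inverse-Gamma(41/6, 35/2)
obs 8: x=7/4 → posterior Inverse-Gamma(22/3, 641/32)
obs 9: x=-8 → posterior Inverse-Gamma(47/6, 1541/32)
obs 10: x=-1 → posterior Inverse-Gamma(25/3, 1545/32)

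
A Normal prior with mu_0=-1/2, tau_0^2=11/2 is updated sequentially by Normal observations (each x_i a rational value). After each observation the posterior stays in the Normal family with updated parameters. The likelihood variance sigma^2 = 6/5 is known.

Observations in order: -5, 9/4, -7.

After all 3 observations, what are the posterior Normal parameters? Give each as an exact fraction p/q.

obs 1: x=-5 → posterior Normal(-281/67, 66/67)
obs 2: x=9/4 → posterior Normal(-629/488, 33/61)
obs 3: x=-7 → posterior Normal(-723/236, 22/59)

mu_0=-723/236, tau_0^2=22/59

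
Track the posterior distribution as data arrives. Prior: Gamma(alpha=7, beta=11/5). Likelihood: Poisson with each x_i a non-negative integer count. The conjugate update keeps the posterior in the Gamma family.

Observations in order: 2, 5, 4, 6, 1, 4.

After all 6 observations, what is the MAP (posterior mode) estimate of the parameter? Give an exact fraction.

obs 1: x=2 → posterior Gamma(9, 16/5)
obs 2: x=5 → posterior Gamma(14, 21/5)
obs 3: x=4 → posterior Gamma(18, 26/5)
obs 4: x=6 → posterior Gamma(24, 31/5)
obs 5: x=1 → posterior Gamma(25, 36/5)
obs 6: x=4 → posterior Gamma(29, 41/5)

140/41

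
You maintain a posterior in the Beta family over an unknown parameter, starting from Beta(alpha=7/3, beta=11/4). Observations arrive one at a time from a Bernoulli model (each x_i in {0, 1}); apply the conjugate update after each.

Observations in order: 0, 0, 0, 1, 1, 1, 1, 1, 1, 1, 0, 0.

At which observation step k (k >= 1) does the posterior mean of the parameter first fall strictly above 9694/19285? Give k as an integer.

k = 7

obs 1: x=0 → posterior Beta(7/3, 15/4)
obs 2: x=0 → posterior Beta(7/3, 19/4)
obs 3: x=0 → posterior Beta(7/3, 23/4)
obs 4: x=1 → posterior Beta(10/3, 23/4)
obs 5: x=1 → posterior Beta(13/3, 23/4)
obs 6: x=1 → posterior Beta(16/3, 23/4)
obs 7: x=1 → posterior Beta(19/3, 23/4)
obs 8: x=1 → posterior Beta(22/3, 23/4)
obs 9: x=1 → posterior Beta(25/3, 23/4)
obs 10: x=1 → posterior Beta(28/3, 23/4)
obs 11: x=0 → posterior Beta(28/3, 27/4)
obs 12: x=0 → posterior Beta(28/3, 31/4)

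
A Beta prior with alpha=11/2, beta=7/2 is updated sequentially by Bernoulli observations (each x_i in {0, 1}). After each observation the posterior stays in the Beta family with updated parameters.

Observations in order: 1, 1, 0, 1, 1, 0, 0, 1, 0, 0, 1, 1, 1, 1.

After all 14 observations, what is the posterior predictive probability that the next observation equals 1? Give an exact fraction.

29/46

obs 1: x=1 → posterior Beta(13/2, 7/2)
obs 2: x=1 → posterior Beta(15/2, 7/2)
obs 3: x=0 → posterior Beta(15/2, 9/2)
obs 4: x=1 → posterior Beta(17/2, 9/2)
obs 5: x=1 → posterior Beta(19/2, 9/2)
obs 6: x=0 → posterior Beta(19/2, 11/2)
obs 7: x=0 → posterior Beta(19/2, 13/2)
obs 8: x=1 → posterior Beta(21/2, 13/2)
obs 9: x=0 → posterior Beta(21/2, 15/2)
obs 10: x=0 → posterior Beta(21/2, 17/2)
obs 11: x=1 → posterior Beta(23/2, 17/2)
obs 12: x=1 → posterior Beta(25/2, 17/2)
obs 13: x=1 → posterior Beta(27/2, 17/2)
obs 14: x=1 → posterior Beta(29/2, 17/2)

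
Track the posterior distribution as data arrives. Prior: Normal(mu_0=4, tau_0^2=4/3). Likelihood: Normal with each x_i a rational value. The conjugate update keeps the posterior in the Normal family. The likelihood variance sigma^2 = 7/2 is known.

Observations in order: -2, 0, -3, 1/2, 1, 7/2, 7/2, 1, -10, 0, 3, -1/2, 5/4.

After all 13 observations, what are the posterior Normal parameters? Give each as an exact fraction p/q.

mu_0=14/25, tau_0^2=28/125

obs 1: x=-2 → posterior Normal(68/29, 28/29)
obs 2: x=0 → posterior Normal(68/37, 28/37)
obs 3: x=-3 → posterior Normal(44/45, 28/45)
obs 4: x=1/2 → posterior Normal(48/53, 28/53)
obs 5: x=1 → posterior Normal(56/61, 28/61)
obs 6: x=7/2 → posterior Normal(28/23, 28/69)
obs 7: x=7/2 → posterior Normal(16/11, 4/11)
obs 8: x=1 → posterior Normal(24/17, 28/85)
obs 9: x=-10 → posterior Normal(40/93, 28/93)
obs 10: x=0 → posterior Normal(40/101, 28/101)
obs 11: x=3 → posterior Normal(64/109, 28/109)
obs 12: x=-1/2 → posterior Normal(20/39, 28/117)
obs 13: x=5/4 → posterior Normal(14/25, 28/125)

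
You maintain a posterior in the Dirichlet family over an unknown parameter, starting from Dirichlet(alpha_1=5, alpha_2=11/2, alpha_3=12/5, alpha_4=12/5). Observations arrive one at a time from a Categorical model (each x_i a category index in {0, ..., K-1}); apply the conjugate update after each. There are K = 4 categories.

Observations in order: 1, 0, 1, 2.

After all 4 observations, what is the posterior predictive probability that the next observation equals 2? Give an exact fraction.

obs 1: x=1 → posterior Dirichlet(5, 13/2, 12/5, 12/5)
obs 2: x=0 → posterior Dirichlet(6, 13/2, 12/5, 12/5)
obs 3: x=1 → posterior Dirichlet(6, 15/2, 12/5, 12/5)
obs 4: x=2 → posterior Dirichlet(6, 15/2, 17/5, 12/5)

34/193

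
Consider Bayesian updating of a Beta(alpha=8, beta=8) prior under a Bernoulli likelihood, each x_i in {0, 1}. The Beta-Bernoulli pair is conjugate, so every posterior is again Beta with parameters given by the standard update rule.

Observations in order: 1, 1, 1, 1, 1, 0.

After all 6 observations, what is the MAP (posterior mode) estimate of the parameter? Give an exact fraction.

obs 1: x=1 → posterior Beta(9, 8)
obs 2: x=1 → posterior Beta(10, 8)
obs 3: x=1 → posterior Beta(11, 8)
obs 4: x=1 → posterior Beta(12, 8)
obs 5: x=1 → posterior Beta(13, 8)
obs 6: x=0 → posterior Beta(13, 9)

3/5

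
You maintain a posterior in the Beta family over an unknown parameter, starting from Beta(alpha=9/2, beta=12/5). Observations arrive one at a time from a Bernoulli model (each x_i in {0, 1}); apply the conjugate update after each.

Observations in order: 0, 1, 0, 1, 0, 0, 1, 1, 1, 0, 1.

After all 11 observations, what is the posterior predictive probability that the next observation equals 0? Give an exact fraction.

74/179

obs 1: x=0 → posterior Beta(9/2, 17/5)
obs 2: x=1 → posterior Beta(11/2, 17/5)
obs 3: x=0 → posterior Beta(11/2, 22/5)
obs 4: x=1 → posterior Beta(13/2, 22/5)
obs 5: x=0 → posterior Beta(13/2, 27/5)
obs 6: x=0 → posterior Beta(13/2, 32/5)
obs 7: x=1 → posterior Beta(15/2, 32/5)
obs 8: x=1 → posterior Beta(17/2, 32/5)
obs 9: x=1 → posterior Beta(19/2, 32/5)
obs 10: x=0 → posterior Beta(19/2, 37/5)
obs 11: x=1 → posterior Beta(21/2, 37/5)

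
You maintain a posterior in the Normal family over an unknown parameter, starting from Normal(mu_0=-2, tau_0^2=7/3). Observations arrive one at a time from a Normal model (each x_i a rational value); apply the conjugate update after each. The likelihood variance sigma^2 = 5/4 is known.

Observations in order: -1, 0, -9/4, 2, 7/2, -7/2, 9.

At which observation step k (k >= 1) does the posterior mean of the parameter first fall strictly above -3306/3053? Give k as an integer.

k = 2

obs 1: x=-1 → posterior Normal(-58/43, 35/43)
obs 2: x=0 → posterior Normal(-58/71, 35/71)
obs 3: x=-9/4 → posterior Normal(-11/9, 35/99)
obs 4: x=2 → posterior Normal(-65/127, 35/127)
obs 5: x=7/2 → posterior Normal(33/155, 7/31)
obs 6: x=-7/2 → posterior Normal(-65/183, 35/183)
obs 7: x=9 → posterior Normal(187/211, 35/211)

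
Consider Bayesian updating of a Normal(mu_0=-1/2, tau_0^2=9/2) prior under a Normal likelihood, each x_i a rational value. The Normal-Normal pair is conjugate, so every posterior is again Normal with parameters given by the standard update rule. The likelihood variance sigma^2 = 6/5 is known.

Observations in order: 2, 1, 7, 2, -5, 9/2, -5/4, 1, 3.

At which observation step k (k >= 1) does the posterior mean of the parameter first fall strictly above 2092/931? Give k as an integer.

k = 3

obs 1: x=2 → posterior Normal(28/19, 18/19)
obs 2: x=1 → posterior Normal(43/34, 9/17)
obs 3: x=7 → posterior Normal(148/49, 18/49)
obs 4: x=2 → posterior Normal(89/32, 9/32)
obs 5: x=-5 → posterior Normal(103/79, 18/79)
obs 6: x=9/2 → posterior Normal(341/188, 9/47)
obs 7: x=-5/4 → posterior Normal(607/436, 18/109)
obs 8: x=1 → posterior Normal(667/496, 9/62)
obs 9: x=3 → posterior Normal(847/556, 18/139)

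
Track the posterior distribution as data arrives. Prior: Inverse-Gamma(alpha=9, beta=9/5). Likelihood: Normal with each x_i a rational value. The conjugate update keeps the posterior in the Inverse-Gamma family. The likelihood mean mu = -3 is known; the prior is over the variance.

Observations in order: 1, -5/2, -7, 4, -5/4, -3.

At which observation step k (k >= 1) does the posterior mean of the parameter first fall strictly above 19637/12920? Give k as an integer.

obs 1: x=1 → posterior Inverse-Gamma(19/2, 49/5)
obs 2: x=-5/2 → posterior Inverse-Gamma(10, 397/40)
obs 3: x=-7 → posterior Inverse-Gamma(21/2, 717/40)
obs 4: x=4 → posterior Inverse-Gamma(11, 1697/40)
obs 5: x=-5/4 → posterior Inverse-Gamma(23/2, 7033/160)
obs 6: x=-3 → posterior Inverse-Gamma(12, 7033/160)

k = 3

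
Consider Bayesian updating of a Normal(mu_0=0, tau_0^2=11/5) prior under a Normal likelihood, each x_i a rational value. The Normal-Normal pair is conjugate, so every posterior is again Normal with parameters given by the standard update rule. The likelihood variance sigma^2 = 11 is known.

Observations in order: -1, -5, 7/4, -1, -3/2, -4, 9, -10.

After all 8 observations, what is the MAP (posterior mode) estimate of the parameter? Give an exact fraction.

obs 1: x=-1 → posterior Normal(-1/6, 11/6)
obs 2: x=-5 → posterior Normal(-6/7, 11/7)
obs 3: x=7/4 → posterior Normal(-17/32, 11/8)
obs 4: x=-1 → posterior Normal(-7/12, 11/9)
obs 5: x=-3/2 → posterior Normal(-27/40, 11/10)
obs 6: x=-4 → posterior Normal(-43/44, 1)
obs 7: x=9 → posterior Normal(-7/48, 11/12)
obs 8: x=-10 → posterior Normal(-47/52, 11/13)

-47/52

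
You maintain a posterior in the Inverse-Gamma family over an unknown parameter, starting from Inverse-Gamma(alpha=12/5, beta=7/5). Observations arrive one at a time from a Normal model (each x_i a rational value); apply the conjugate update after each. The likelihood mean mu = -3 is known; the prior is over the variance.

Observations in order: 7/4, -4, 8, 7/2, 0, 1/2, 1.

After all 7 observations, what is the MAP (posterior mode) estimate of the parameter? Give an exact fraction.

18149/1104

obs 1: x=7/4 → posterior Inverse-Gamma(29/10, 2029/160)
obs 2: x=-4 → posterior Inverse-Gamma(17/5, 2109/160)
obs 3: x=8 → posterior Inverse-Gamma(39/10, 11789/160)
obs 4: x=7/2 → posterior Inverse-Gamma(22/5, 15169/160)
obs 5: x=0 → posterior Inverse-Gamma(49/10, 15889/160)
obs 6: x=1/2 → posterior Inverse-Gamma(27/5, 16869/160)
obs 7: x=1 → posterior Inverse-Gamma(59/10, 18149/160)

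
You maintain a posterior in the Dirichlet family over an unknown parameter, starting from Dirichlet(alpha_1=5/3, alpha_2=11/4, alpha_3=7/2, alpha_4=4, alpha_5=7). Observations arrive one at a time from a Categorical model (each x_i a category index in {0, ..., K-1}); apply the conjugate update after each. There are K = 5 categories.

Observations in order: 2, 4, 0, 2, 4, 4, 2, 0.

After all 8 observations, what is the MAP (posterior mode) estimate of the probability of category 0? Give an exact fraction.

obs 1: x=2 → posterior Dirichlet(5/3, 11/4, 9/2, 4, 7)
obs 2: x=4 → posterior Dirichlet(5/3, 11/4, 9/2, 4, 8)
obs 3: x=0 → posterior Dirichlet(8/3, 11/4, 9/2, 4, 8)
obs 4: x=2 → posterior Dirichlet(8/3, 11/4, 11/2, 4, 8)
obs 5: x=4 → posterior Dirichlet(8/3, 11/4, 11/2, 4, 9)
obs 6: x=4 → posterior Dirichlet(8/3, 11/4, 11/2, 4, 10)
obs 7: x=2 → posterior Dirichlet(8/3, 11/4, 13/2, 4, 10)
obs 8: x=0 → posterior Dirichlet(11/3, 11/4, 13/2, 4, 10)

32/263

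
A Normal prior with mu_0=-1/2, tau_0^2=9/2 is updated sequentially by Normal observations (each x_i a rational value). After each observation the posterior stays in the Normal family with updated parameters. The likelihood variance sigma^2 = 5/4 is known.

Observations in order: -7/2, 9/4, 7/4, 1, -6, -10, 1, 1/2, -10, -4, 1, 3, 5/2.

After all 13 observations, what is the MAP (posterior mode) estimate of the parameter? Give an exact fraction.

obs 1: x=-7/2 → posterior Normal(-131/46, 45/46)
obs 2: x=9/4 → posterior Normal(-25/41, 45/82)
obs 3: x=7/4 → posterior Normal(13/118, 45/118)
obs 4: x=1 → posterior Normal(7/22, 45/154)
obs 5: x=-6 → posterior Normal(-167/190, 9/38)
obs 6: x=-10 → posterior Normal(-527/226, 45/226)
obs 7: x=1 → posterior Normal(-491/262, 45/262)
obs 8: x=1/2 → posterior Normal(-473/298, 45/298)
obs 9: x=-10 → posterior Normal(-833/334, 45/334)
obs 10: x=-4 → posterior Normal(-977/370, 9/74)
obs 11: x=1 → posterior Normal(-941/406, 45/406)
obs 12: x=3 → posterior Normal(-49/26, 45/442)
obs 13: x=5/2 → posterior Normal(-743/478, 45/478)

-743/478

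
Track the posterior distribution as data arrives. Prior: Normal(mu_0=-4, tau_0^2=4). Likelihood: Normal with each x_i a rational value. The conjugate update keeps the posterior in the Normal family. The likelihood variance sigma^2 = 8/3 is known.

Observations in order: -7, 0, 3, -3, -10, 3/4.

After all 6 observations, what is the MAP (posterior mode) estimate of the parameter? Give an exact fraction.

obs 1: x=-7 → posterior Normal(-29/5, 8/5)
obs 2: x=0 → posterior Normal(-29/8, 1)
obs 3: x=3 → posterior Normal(-20/11, 8/11)
obs 4: x=-3 → posterior Normal(-29/14, 4/7)
obs 5: x=-10 → posterior Normal(-59/17, 8/17)
obs 6: x=3/4 → posterior Normal(-227/80, 2/5)

-227/80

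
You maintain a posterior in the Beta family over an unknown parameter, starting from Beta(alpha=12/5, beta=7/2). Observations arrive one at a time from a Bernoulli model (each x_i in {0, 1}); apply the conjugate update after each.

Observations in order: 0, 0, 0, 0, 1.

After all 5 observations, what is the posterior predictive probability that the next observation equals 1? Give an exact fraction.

34/109

obs 1: x=0 → posterior Beta(12/5, 9/2)
obs 2: x=0 → posterior Beta(12/5, 11/2)
obs 3: x=0 → posterior Beta(12/5, 13/2)
obs 4: x=0 → posterior Beta(12/5, 15/2)
obs 5: x=1 → posterior Beta(17/5, 15/2)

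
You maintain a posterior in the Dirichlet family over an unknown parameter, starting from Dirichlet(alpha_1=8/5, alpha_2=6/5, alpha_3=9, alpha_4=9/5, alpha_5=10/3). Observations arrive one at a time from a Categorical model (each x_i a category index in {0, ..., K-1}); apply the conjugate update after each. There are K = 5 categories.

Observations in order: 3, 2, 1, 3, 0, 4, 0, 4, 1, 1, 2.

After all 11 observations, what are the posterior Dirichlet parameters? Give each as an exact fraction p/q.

alpha_1=18/5, alpha_2=21/5, alpha_3=11, alpha_4=19/5, alpha_5=16/3

obs 1: x=3 → posterior Dirichlet(8/5, 6/5, 9, 14/5, 10/3)
obs 2: x=2 → posterior Dirichlet(8/5, 6/5, 10, 14/5, 10/3)
obs 3: x=1 → posterior Dirichlet(8/5, 11/5, 10, 14/5, 10/3)
obs 4: x=3 → posterior Dirichlet(8/5, 11/5, 10, 19/5, 10/3)
obs 5: x=0 → posterior Dirichlet(13/5, 11/5, 10, 19/5, 10/3)
obs 6: x=4 → posterior Dirichlet(13/5, 11/5, 10, 19/5, 13/3)
obs 7: x=0 → posterior Dirichlet(18/5, 11/5, 10, 19/5, 13/3)
obs 8: x=4 → posterior Dirichlet(18/5, 11/5, 10, 19/5, 16/3)
obs 9: x=1 → posterior Dirichlet(18/5, 16/5, 10, 19/5, 16/3)
obs 10: x=1 → posterior Dirichlet(18/5, 21/5, 10, 19/5, 16/3)
obs 11: x=2 → posterior Dirichlet(18/5, 21/5, 11, 19/5, 16/3)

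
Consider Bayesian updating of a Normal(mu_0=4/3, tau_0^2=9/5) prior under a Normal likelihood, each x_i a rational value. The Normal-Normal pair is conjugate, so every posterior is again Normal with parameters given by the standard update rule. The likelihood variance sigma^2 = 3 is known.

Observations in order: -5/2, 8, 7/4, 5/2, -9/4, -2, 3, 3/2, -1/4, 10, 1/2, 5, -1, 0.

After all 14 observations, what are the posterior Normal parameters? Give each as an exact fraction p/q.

mu_0=953/564, tau_0^2=9/47

obs 1: x=-5/2 → posterior Normal(-5/48, 9/8)
obs 2: x=8 → posterior Normal(139/66, 9/11)
obs 3: x=7/4 → posterior Normal(341/168, 9/14)
obs 4: x=5/2 → posterior Normal(431/204, 9/17)
obs 5: x=-9/4 → posterior Normal(35/24, 9/20)
obs 6: x=-2 → posterior Normal(139/138, 9/23)
obs 7: x=3 → posterior Normal(193/156, 9/26)
obs 8: x=3/2 → posterior Normal(110/87, 9/29)
obs 9: x=-1/4 → posterior Normal(431/384, 9/32)
obs 10: x=10 → posterior Normal(113/60, 9/35)
obs 11: x=1/2 → posterior Normal(809/456, 9/38)
obs 12: x=5 → posterior Normal(989/492, 9/41)
obs 13: x=-1 → posterior Normal(953/528, 9/44)
obs 14: x=0 → posterior Normal(953/564, 9/47)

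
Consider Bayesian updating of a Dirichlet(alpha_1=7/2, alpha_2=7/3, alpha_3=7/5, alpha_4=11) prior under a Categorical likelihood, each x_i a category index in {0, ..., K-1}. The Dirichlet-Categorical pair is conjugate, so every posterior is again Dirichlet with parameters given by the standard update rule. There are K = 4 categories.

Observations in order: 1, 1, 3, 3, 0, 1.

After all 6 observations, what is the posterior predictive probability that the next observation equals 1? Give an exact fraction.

obs 1: x=1 → posterior Dirichlet(7/2, 10/3, 7/5, 11)
obs 2: x=1 → posterior Dirichlet(7/2, 13/3, 7/5, 11)
obs 3: x=3 → posterior Dirichlet(7/2, 13/3, 7/5, 12)
obs 4: x=3 → posterior Dirichlet(7/2, 13/3, 7/5, 13)
obs 5: x=0 → posterior Dirichlet(9/2, 13/3, 7/5, 13)
obs 6: x=1 → posterior Dirichlet(9/2, 16/3, 7/5, 13)

160/727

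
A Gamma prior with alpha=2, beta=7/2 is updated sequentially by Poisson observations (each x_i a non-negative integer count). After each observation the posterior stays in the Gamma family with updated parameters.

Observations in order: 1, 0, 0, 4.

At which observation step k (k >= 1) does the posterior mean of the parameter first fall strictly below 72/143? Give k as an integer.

k = 3

obs 1: x=1 → posterior Gamma(3, 9/2)
obs 2: x=0 → posterior Gamma(3, 11/2)
obs 3: x=0 → posterior Gamma(3, 13/2)
obs 4: x=4 → posterior Gamma(7, 15/2)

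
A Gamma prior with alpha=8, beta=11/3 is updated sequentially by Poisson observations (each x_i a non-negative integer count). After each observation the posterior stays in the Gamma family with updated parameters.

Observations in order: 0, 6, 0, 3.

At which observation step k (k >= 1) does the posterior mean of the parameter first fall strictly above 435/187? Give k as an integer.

obs 1: x=0 → posterior Gamma(8, 14/3)
obs 2: x=6 → posterior Gamma(14, 17/3)
obs 3: x=0 → posterior Gamma(14, 20/3)
obs 4: x=3 → posterior Gamma(17, 23/3)

k = 2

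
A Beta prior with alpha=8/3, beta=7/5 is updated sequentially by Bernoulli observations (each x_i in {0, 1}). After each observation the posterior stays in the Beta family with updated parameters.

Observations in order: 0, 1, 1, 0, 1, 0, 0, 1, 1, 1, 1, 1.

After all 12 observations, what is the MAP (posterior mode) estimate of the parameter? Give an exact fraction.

obs 1: x=0 → posterior Beta(8/3, 12/5)
obs 2: x=1 → posterior Beta(11/3, 12/5)
obs 3: x=1 → posterior Beta(14/3, 12/5)
obs 4: x=0 → posterior Beta(14/3, 17/5)
obs 5: x=1 → posterior Beta(17/3, 17/5)
obs 6: x=0 → posterior Beta(17/3, 22/5)
obs 7: x=0 → posterior Beta(17/3, 27/5)
obs 8: x=1 → posterior Beta(20/3, 27/5)
obs 9: x=1 → posterior Beta(23/3, 27/5)
obs 10: x=1 → posterior Beta(26/3, 27/5)
obs 11: x=1 → posterior Beta(29/3, 27/5)
obs 12: x=1 → posterior Beta(32/3, 27/5)

145/211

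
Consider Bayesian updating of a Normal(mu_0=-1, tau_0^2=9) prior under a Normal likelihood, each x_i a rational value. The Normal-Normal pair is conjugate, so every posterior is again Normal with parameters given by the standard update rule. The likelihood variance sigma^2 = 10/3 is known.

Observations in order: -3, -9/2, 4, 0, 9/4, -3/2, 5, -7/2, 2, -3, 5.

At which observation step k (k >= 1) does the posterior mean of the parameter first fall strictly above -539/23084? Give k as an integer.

k = 7

obs 1: x=-3 → posterior Normal(-91/37, 90/37)
obs 2: x=-9/2 → posterior Normal(-425/128, 45/32)
obs 3: x=4 → posterior Normal(-209/182, 90/91)
obs 4: x=0 → posterior Normal(-209/236, 45/59)
obs 5: x=9/4 → posterior Normal(-35/116, 18/29)
obs 6: x=-3/2 → posterior Normal(-337/688, 45/86)
obs 7: x=5 → posterior Normal(203/796, 90/199)
obs 8: x=-7/2 → posterior Normal(-175/904, 45/113)
obs 9: x=2 → posterior Normal(41/1012, 90/253)
obs 10: x=-3 → posterior Normal(-283/1120, 9/28)
obs 11: x=5 → posterior Normal(257/1228, 90/307)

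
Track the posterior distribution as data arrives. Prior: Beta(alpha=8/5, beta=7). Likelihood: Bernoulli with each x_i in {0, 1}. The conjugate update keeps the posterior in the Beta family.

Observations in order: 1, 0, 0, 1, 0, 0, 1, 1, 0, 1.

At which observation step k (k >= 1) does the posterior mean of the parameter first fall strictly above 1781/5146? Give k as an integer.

k = 10

obs 1: x=1 → posterior Beta(13/5, 7)
obs 2: x=0 → posterior Beta(13/5, 8)
obs 3: x=0 → posterior Beta(13/5, 9)
obs 4: x=1 → posterior Beta(18/5, 9)
obs 5: x=0 → posterior Beta(18/5, 10)
obs 6: x=0 → posterior Beta(18/5, 11)
obs 7: x=1 → posterior Beta(23/5, 11)
obs 8: x=1 → posterior Beta(28/5, 11)
obs 9: x=0 → posterior Beta(28/5, 12)
obs 10: x=1 → posterior Beta(33/5, 12)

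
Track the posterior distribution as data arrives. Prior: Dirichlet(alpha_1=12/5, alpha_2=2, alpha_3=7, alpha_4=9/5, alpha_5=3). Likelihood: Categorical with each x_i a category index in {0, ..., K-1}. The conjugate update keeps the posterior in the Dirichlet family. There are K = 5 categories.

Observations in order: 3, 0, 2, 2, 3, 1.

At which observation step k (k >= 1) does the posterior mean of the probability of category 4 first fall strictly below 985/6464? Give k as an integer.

obs 1: x=3 → posterior Dirichlet(12/5, 2, 7, 14/5, 3)
obs 2: x=0 → posterior Dirichlet(17/5, 2, 7, 14/5, 3)
obs 3: x=2 → posterior Dirichlet(17/5, 2, 8, 14/5, 3)
obs 4: x=2 → posterior Dirichlet(17/5, 2, 9, 14/5, 3)
obs 5: x=3 → posterior Dirichlet(17/5, 2, 9, 19/5, 3)
obs 6: x=1 → posterior Dirichlet(17/5, 3, 9, 19/5, 3)

k = 4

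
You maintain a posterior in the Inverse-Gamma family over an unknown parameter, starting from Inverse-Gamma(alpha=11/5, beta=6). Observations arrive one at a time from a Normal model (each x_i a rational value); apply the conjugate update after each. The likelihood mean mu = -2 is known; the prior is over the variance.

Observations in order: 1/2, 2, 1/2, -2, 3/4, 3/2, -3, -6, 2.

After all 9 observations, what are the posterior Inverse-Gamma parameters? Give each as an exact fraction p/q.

alpha=67/10, beta=1493/32

obs 1: x=1/2 → posterior Inverse-Gamma(27/10, 73/8)
obs 2: x=2 → posterior Inverse-Gamma(16/5, 137/8)
obs 3: x=1/2 → posterior Inverse-Gamma(37/10, 81/4)
obs 4: x=-2 → posterior Inverse-Gamma(21/5, 81/4)
obs 5: x=3/4 → posterior Inverse-Gamma(47/10, 769/32)
obs 6: x=3/2 → posterior Inverse-Gamma(26/5, 965/32)
obs 7: x=-3 → posterior Inverse-Gamma(57/10, 981/32)
obs 8: x=-6 → posterior Inverse-Gamma(31/5, 1237/32)
obs 9: x=2 → posterior Inverse-Gamma(67/10, 1493/32)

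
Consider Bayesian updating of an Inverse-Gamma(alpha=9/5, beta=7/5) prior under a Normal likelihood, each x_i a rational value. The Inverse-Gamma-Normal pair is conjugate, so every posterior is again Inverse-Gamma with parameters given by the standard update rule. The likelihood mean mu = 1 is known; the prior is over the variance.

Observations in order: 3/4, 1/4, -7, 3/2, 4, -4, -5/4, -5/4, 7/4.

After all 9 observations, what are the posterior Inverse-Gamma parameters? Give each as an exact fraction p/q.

alpha=63/10, beta=8989/160

obs 1: x=3/4 → posterior Inverse-Gamma(23/10, 229/160)
obs 2: x=1/4 → posterior Inverse-Gamma(14/5, 137/80)
obs 3: x=-7 → posterior Inverse-Gamma(33/10, 2697/80)
obs 4: x=3/2 → posterior Inverse-Gamma(19/5, 2707/80)
obs 5: x=4 → posterior Inverse-Gamma(43/10, 3067/80)
obs 6: x=-4 → posterior Inverse-Gamma(24/5, 4067/80)
obs 7: x=-5/4 → posterior Inverse-Gamma(53/10, 8539/160)
obs 8: x=-5/4 → posterior Inverse-Gamma(29/5, 559/10)
obs 9: x=7/4 → posterior Inverse-Gamma(63/10, 8989/160)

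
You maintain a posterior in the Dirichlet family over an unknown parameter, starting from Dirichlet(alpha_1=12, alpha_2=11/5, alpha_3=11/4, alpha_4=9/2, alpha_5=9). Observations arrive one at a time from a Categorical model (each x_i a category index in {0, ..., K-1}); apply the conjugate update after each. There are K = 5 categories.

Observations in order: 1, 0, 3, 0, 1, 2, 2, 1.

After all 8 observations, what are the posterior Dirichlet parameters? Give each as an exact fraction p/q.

alpha_1=14, alpha_2=26/5, alpha_3=19/4, alpha_4=11/2, alpha_5=9

obs 1: x=1 → posterior Dirichlet(12, 16/5, 11/4, 9/2, 9)
obs 2: x=0 → posterior Dirichlet(13, 16/5, 11/4, 9/2, 9)
obs 3: x=3 → posterior Dirichlet(13, 16/5, 11/4, 11/2, 9)
obs 4: x=0 → posterior Dirichlet(14, 16/5, 11/4, 11/2, 9)
obs 5: x=1 → posterior Dirichlet(14, 21/5, 11/4, 11/2, 9)
obs 6: x=2 → posterior Dirichlet(14, 21/5, 15/4, 11/2, 9)
obs 7: x=2 → posterior Dirichlet(14, 21/5, 19/4, 11/2, 9)
obs 8: x=1 → posterior Dirichlet(14, 26/5, 19/4, 11/2, 9)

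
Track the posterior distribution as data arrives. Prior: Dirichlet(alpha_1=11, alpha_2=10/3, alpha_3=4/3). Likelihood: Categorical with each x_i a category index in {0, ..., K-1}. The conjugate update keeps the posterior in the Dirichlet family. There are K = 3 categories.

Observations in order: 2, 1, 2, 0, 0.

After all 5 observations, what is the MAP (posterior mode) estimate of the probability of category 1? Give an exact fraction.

obs 1: x=2 → posterior Dirichlet(11, 10/3, 7/3)
obs 2: x=1 → posterior Dirichlet(11, 13/3, 7/3)
obs 3: x=2 → posterior Dirichlet(11, 13/3, 10/3)
obs 4: x=0 → posterior Dirichlet(12, 13/3, 10/3)
obs 5: x=0 → posterior Dirichlet(13, 13/3, 10/3)

10/53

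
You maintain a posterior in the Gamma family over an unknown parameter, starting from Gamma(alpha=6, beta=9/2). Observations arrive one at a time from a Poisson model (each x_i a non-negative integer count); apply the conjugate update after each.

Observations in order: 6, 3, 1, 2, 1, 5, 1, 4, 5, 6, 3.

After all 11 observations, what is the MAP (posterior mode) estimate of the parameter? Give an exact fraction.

obs 1: x=6 → posterior Gamma(12, 11/2)
obs 2: x=3 → posterior Gamma(15, 13/2)
obs 3: x=1 → posterior Gamma(16, 15/2)
obs 4: x=2 → posterior Gamma(18, 17/2)
obs 5: x=1 → posterior Gamma(19, 19/2)
obs 6: x=5 → posterior Gamma(24, 21/2)
obs 7: x=1 → posterior Gamma(25, 23/2)
obs 8: x=4 → posterior Gamma(29, 25/2)
obs 9: x=5 → posterior Gamma(34, 27/2)
obs 10: x=6 → posterior Gamma(40, 29/2)
obs 11: x=3 → posterior Gamma(43, 31/2)

84/31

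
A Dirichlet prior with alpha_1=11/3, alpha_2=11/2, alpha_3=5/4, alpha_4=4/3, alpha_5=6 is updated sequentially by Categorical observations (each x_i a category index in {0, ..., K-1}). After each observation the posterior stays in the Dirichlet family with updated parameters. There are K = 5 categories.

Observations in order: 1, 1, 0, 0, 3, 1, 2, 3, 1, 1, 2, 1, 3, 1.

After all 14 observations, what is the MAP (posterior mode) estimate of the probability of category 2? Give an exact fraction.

obs 1: x=1 → posterior Dirichlet(11/3, 13/2, 5/4, 4/3, 6)
obs 2: x=1 → posterior Dirichlet(11/3, 15/2, 5/4, 4/3, 6)
obs 3: x=0 → posterior Dirichlet(14/3, 15/2, 5/4, 4/3, 6)
obs 4: x=0 → posterior Dirichlet(17/3, 15/2, 5/4, 4/3, 6)
obs 5: x=3 → posterior Dirichlet(17/3, 15/2, 5/4, 7/3, 6)
obs 6: x=1 → posterior Dirichlet(17/3, 17/2, 5/4, 7/3, 6)
obs 7: x=2 → posterior Dirichlet(17/3, 17/2, 9/4, 7/3, 6)
obs 8: x=3 → posterior Dirichlet(17/3, 17/2, 9/4, 10/3, 6)
obs 9: x=1 → posterior Dirichlet(17/3, 19/2, 9/4, 10/3, 6)
obs 10: x=1 → posterior Dirichlet(17/3, 21/2, 9/4, 10/3, 6)
obs 11: x=2 → posterior Dirichlet(17/3, 21/2, 13/4, 10/3, 6)
obs 12: x=1 → posterior Dirichlet(17/3, 23/2, 13/4, 10/3, 6)
obs 13: x=3 → posterior Dirichlet(17/3, 23/2, 13/4, 13/3, 6)
obs 14: x=1 → posterior Dirichlet(17/3, 25/2, 13/4, 13/3, 6)

9/107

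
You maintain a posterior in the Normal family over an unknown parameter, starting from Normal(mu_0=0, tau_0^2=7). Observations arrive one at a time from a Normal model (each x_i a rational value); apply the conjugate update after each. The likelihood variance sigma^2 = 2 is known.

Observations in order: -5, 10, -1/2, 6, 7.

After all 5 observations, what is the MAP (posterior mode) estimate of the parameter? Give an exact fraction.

obs 1: x=-5 → posterior Normal(-35/9, 14/9)
obs 2: x=10 → posterior Normal(35/16, 7/8)
obs 3: x=-1/2 → posterior Normal(63/46, 14/23)
obs 4: x=6 → posterior Normal(49/20, 7/15)
obs 5: x=7 → posterior Normal(245/74, 14/37)

245/74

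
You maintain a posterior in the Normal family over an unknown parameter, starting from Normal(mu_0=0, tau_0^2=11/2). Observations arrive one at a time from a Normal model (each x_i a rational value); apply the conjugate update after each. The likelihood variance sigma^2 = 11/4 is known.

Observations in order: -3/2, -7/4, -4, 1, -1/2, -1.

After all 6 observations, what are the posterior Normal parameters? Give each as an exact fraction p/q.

mu_0=-31/26, tau_0^2=11/26

obs 1: x=-3/2 → posterior Normal(-1, 11/6)
obs 2: x=-7/4 → posterior Normal(-13/10, 11/10)
obs 3: x=-4 → posterior Normal(-29/14, 11/14)
obs 4: x=1 → posterior Normal(-25/18, 11/18)
obs 5: x=-1/2 → posterior Normal(-27/22, 1/2)
obs 6: x=-1 → posterior Normal(-31/26, 11/26)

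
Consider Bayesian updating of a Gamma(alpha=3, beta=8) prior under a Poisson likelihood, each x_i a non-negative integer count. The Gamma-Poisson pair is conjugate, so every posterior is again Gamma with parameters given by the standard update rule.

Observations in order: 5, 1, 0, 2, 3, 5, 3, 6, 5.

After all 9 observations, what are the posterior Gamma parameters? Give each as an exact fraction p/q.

alpha=33, beta=17

obs 1: x=5 → posterior Gamma(8, 9)
obs 2: x=1 → posterior Gamma(9, 10)
obs 3: x=0 → posterior Gamma(9, 11)
obs 4: x=2 → posterior Gamma(11, 12)
obs 5: x=3 → posterior Gamma(14, 13)
obs 6: x=5 → posterior Gamma(19, 14)
obs 7: x=3 → posterior Gamma(22, 15)
obs 8: x=6 → posterior Gamma(28, 16)
obs 9: x=5 → posterior Gamma(33, 17)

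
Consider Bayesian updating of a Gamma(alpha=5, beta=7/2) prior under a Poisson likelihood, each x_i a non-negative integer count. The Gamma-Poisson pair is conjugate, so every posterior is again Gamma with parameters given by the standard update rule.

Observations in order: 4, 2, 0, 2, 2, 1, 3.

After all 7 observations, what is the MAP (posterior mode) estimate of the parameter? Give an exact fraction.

12/7

obs 1: x=4 → posterior Gamma(9, 9/2)
obs 2: x=2 → posterior Gamma(11, 11/2)
obs 3: x=0 → posterior Gamma(11, 13/2)
obs 4: x=2 → posterior Gamma(13, 15/2)
obs 5: x=2 → posterior Gamma(15, 17/2)
obs 6: x=1 → posterior Gamma(16, 19/2)
obs 7: x=3 → posterior Gamma(19, 21/2)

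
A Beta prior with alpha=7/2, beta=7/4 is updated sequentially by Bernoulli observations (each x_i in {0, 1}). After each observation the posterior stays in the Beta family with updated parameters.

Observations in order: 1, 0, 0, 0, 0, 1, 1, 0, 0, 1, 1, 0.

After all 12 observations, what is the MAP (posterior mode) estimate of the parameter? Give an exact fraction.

30/61

obs 1: x=1 → posterior Beta(9/2, 7/4)
obs 2: x=0 → posterior Beta(9/2, 11/4)
obs 3: x=0 → posterior Beta(9/2, 15/4)
obs 4: x=0 → posterior Beta(9/2, 19/4)
obs 5: x=0 → posterior Beta(9/2, 23/4)
obs 6: x=1 → posterior Beta(11/2, 23/4)
obs 7: x=1 → posterior Beta(13/2, 23/4)
obs 8: x=0 → posterior Beta(13/2, 27/4)
obs 9: x=0 → posterior Beta(13/2, 31/4)
obs 10: x=1 → posterior Beta(15/2, 31/4)
obs 11: x=1 → posterior Beta(17/2, 31/4)
obs 12: x=0 → posterior Beta(17/2, 35/4)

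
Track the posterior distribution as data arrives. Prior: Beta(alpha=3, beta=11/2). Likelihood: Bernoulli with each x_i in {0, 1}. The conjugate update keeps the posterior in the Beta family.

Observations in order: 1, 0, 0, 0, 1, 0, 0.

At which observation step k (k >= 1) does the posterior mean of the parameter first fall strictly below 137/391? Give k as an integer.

k = 3

obs 1: x=1 → posterior Beta(4, 11/2)
obs 2: x=0 → posterior Beta(4, 13/2)
obs 3: x=0 → posterior Beta(4, 15/2)
obs 4: x=0 → posterior Beta(4, 17/2)
obs 5: x=1 → posterior Beta(5, 17/2)
obs 6: x=0 → posterior Beta(5, 19/2)
obs 7: x=0 → posterior Beta(5, 21/2)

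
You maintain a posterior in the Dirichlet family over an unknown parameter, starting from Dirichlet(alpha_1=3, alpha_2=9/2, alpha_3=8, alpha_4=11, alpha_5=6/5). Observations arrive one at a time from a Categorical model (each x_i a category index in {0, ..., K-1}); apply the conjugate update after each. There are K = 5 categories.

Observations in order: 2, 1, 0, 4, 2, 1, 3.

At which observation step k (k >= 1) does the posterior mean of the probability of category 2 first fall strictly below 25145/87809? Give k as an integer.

k = 4

obs 1: x=2 → posterior Dirichlet(3, 9/2, 9, 11, 6/5)
obs 2: x=1 → posterior Dirichlet(3, 11/2, 9, 11, 6/5)
obs 3: x=0 → posterior Dirichlet(4, 11/2, 9, 11, 6/5)
obs 4: x=4 → posterior Dirichlet(4, 11/2, 9, 11, 11/5)
obs 5: x=2 → posterior Dirichlet(4, 11/2, 10, 11, 11/5)
obs 6: x=1 → posterior Dirichlet(4, 13/2, 10, 11, 11/5)
obs 7: x=3 → posterior Dirichlet(4, 13/2, 10, 12, 11/5)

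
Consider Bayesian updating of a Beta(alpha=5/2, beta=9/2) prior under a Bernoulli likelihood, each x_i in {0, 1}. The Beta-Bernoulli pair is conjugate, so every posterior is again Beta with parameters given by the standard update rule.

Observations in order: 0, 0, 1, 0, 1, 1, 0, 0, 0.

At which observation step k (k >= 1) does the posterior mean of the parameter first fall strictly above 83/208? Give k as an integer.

k = 6

obs 1: x=0 → posterior Beta(5/2, 11/2)
obs 2: x=0 → posterior Beta(5/2, 13/2)
obs 3: x=1 → posterior Beta(7/2, 13/2)
obs 4: x=0 → posterior Beta(7/2, 15/2)
obs 5: x=1 → posterior Beta(9/2, 15/2)
obs 6: x=1 → posterior Beta(11/2, 15/2)
obs 7: x=0 → posterior Beta(11/2, 17/2)
obs 8: x=0 → posterior Beta(11/2, 19/2)
obs 9: x=0 → posterior Beta(11/2, 21/2)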